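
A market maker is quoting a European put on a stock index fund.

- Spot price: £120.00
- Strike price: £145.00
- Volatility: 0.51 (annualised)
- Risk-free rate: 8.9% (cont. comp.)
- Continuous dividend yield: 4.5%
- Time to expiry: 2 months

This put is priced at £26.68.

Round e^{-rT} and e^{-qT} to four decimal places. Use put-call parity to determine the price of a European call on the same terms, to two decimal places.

e^(−qT) = e^(−0.045·0.1667) = 0.9925;  e^(−rT) = e^(−0.089·0.1667) = 0.9853
Put-call parity: C − P = S·e^(−qT) − K·e^(−rT) = 120·0.9925 − 145·0.9853 = 119.1000 − 142.8685 = -23.7685
C = P + (C − P) = 26.68 + (-23.7685) = 2.9115

£2.91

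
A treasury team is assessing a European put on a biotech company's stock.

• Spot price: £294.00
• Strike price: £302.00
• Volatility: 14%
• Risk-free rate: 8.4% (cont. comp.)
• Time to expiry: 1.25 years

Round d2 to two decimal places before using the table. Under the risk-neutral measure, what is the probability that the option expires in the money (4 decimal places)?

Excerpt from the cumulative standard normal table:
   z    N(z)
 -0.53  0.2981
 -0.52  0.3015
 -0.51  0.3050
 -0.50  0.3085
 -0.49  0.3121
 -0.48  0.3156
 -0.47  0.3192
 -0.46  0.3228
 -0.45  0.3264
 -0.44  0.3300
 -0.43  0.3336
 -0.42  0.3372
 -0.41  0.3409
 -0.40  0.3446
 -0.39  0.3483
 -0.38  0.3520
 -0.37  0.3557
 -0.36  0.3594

σ√T = 0.14·√1.25 = 0.1565
d₁ = [ln(294/302) + (0.084 + 0.14²/2)·1.25] / 0.1565 = [-0.0268 + 0.1173] / 0.1565 = 0.5776 ⇒ 0.58
d₂ = d₁ − σ√T = 0.5776 − 0.1565 = 0.4210 ⇒ 0.42
Risk-neutral Pr[S_T < K] = N(−d₂) = N(-0.42) = 0.3372

0.3372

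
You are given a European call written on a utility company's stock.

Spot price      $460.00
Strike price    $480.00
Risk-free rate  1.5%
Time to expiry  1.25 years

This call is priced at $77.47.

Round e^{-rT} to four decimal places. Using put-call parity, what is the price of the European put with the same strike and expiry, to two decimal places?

$88.54

exp(−rT) = exp(−0.015·1.25) = 0.9814
Put-call parity: C − P = S − K·e^(−rT) = 460 − 480·0.9814 = 460 − 471.0720 = -11.0720
P = C − (C − P) = 77.47 − (-11.0720) = 88.5420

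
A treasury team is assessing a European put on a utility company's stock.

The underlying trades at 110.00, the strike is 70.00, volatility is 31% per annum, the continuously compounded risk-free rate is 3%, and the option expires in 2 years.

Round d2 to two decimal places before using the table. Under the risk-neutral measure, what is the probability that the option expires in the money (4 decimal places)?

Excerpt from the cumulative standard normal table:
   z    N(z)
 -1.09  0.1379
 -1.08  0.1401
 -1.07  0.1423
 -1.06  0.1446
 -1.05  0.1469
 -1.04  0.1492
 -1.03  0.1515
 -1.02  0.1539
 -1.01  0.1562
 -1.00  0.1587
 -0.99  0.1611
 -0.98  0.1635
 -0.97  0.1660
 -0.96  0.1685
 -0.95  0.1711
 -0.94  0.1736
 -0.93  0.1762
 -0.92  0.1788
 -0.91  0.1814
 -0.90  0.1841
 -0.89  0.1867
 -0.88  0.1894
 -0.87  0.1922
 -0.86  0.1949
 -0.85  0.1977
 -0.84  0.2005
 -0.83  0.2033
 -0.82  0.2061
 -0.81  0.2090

σ√T = 0.31 × 1.4142 = 0.4384
d₁ = [ln(110/70) + (0.03 + ½·0.31²)·2] / (σ√T) = (0.4520 + 0.1561) / 0.4384 = 1.3870 ≈ 1.39
d₂ = 1.3870 − 0.4384 = 0.9486 ≈ 0.95
Pr(exercise) under Q = N(−d₂) = N(-0.95) = 0.1711

0.1711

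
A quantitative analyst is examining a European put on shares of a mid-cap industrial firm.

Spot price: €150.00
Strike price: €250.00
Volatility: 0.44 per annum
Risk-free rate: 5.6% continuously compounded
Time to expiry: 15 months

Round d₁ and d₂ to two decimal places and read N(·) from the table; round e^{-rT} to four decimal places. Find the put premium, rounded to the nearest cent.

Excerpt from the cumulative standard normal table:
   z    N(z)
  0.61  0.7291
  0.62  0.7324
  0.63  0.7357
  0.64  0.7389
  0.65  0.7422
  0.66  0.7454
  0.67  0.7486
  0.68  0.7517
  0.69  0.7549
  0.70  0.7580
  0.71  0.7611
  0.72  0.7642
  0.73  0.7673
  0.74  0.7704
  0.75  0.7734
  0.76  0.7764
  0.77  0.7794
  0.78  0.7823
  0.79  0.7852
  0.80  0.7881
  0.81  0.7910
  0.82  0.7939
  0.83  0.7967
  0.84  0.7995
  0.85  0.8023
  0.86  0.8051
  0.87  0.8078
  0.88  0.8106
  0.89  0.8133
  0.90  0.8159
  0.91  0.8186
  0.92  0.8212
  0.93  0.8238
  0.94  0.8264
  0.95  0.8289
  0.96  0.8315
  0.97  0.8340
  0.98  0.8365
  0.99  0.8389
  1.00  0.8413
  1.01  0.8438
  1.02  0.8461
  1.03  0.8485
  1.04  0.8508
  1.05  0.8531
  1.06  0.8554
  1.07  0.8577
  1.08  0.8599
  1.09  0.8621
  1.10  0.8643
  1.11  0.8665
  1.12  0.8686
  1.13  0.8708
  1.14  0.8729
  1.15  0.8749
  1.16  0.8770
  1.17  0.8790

€92.14

σ√T = 0.44·√1.25 = 0.4919
ln(S/K) + (r + σ²/2)T = ln(150/250) + (0.056 + 0.44²/2)·1.25 = -0.5108 + 0.1910 = -0.3198
d₁ = -0.3198 / 0.4919 = -0.6501 → -0.65
d₂ = d₁ − σ√T = -0.6501 − 0.4919 = -1.1421 → -1.14
exp(−rT) = exp(−0.056·1.25) = 0.9324
P = 250·0.9324·N(1.14) − 150·N(0.65) = 250·0.9324·0.8729 − 150·0.7422 = 203.4730 − 111.3300 = 92.1430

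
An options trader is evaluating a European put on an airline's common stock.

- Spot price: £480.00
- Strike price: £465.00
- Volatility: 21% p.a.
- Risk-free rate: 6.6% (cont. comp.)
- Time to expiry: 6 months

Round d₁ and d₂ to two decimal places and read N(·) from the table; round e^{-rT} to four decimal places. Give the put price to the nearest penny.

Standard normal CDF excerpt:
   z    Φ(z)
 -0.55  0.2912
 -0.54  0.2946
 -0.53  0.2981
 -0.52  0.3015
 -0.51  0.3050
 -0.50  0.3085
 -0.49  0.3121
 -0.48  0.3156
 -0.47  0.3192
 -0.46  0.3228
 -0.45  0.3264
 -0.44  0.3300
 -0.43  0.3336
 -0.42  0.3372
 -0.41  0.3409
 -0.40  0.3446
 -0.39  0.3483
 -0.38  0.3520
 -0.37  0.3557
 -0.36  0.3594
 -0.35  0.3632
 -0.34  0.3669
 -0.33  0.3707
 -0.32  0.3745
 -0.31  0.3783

σ√T = 0.21·√0.5 = 0.1485
d₁ = [ln(480/465) + (0.066 + 0.21²/2)·0.5] / 0.1485 = [0.0317 + 0.0440] / 0.1485 = 0.5103 → 0.51
d₂ = d₁ − σ√T = 0.5103 − 0.1485 = 0.3618 → 0.36
exp(−rT) = exp(−0.066·0.5) = 0.9675
P = 465·0.9675·N(-0.36) − 480·N(-0.51) = 465·0.9675·0.3594 − 480·0.3050 = 161.6896 − 146.4000 = 15.2896

£15.29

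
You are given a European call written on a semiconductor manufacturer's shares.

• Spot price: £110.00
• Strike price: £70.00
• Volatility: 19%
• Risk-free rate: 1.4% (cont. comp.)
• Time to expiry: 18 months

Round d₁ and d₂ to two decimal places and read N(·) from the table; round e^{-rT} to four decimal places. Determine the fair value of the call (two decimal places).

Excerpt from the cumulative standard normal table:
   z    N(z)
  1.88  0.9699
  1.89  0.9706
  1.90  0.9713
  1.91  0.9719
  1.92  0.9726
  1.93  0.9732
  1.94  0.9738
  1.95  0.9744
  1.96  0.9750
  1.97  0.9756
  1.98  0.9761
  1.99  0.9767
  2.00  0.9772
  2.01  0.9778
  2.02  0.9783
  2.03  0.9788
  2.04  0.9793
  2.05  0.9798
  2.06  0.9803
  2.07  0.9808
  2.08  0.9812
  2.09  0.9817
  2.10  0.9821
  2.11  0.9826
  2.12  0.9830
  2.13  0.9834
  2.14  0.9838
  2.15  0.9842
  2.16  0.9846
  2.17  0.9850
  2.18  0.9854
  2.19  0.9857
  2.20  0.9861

£41.60

σ√T = 0.19·√1.5 = 0.2327
d₁ = [ln(110/70) + (0.014 + 0.19²/2)·1.5] / 0.2327 = [0.4520 + 0.0481] / 0.2327 = 2.1489 which rounds to 2.15
d₂ = d₁ − σ√T = 2.1489 − 0.2327 = 1.9162 which rounds to 1.92
e^(−rT) = e^(−0.014·1.5) = 0.9792
N(d₁) = N(2.15) = 0.9842;  N(d₂) = N(1.92) = 0.9726
C = 110·0.9842 − 70·0.9792·0.9726 = 108.2620 − 66.6659 = 41.5961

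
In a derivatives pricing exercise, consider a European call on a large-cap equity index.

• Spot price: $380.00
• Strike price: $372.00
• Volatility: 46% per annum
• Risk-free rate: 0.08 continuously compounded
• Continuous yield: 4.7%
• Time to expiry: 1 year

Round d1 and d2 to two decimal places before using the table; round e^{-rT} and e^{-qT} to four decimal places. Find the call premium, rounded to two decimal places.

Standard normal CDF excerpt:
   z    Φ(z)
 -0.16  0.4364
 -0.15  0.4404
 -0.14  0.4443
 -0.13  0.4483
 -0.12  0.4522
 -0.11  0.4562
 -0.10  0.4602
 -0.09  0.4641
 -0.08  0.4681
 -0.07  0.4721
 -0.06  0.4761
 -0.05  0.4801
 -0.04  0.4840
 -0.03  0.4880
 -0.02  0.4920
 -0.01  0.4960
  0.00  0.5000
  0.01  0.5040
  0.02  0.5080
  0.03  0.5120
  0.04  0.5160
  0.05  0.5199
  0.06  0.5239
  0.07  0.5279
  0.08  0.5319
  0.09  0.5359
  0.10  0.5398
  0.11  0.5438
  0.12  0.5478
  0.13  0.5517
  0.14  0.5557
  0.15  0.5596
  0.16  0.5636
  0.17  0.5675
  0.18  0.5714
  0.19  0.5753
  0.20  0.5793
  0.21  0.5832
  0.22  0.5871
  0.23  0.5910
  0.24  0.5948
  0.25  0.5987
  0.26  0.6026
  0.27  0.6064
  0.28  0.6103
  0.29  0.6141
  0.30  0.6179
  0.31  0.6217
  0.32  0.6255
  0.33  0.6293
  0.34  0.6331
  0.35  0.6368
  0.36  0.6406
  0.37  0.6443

$74.22

T = 1;  σ√T = 0.4600
d₁ = [ln(380/372) + (0.08 − 0.047 + 0.46²/2)·1] / 0.4600 = [0.0213 + 0.1388] / 0.4600 = 0.3480 → 0.35
d₂ = d₁ − σ√T = 0.3480 − 0.4600 = -0.1120 → -0.11
e^(−qT) = e^(−0.047·1) = 0.9541;  e^(−rT) = e^(−0.08·1) = 0.9231
C = 380·0.9541·N(0.35) − 372·0.9231·N(-0.11) = 380·0.9541·0.6368 − 372·0.9231·0.4562 = 230.8769 − 156.6560 = 74.2210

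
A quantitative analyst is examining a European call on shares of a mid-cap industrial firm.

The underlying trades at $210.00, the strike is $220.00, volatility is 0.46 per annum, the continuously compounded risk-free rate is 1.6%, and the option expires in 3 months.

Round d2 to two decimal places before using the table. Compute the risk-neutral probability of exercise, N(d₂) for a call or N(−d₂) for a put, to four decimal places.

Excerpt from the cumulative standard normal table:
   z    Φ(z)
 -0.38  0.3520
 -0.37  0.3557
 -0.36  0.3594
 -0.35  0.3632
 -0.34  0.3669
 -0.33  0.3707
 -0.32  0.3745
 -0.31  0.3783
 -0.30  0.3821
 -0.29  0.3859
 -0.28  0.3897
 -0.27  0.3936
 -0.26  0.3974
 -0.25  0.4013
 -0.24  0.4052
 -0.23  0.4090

0.3821

σ√T = 0.46 × 0.5000 = 0.2300
d₁ = [ln(210/220) + (0.016 + 0.46²/2)·0.25] / 0.2300 = [-0.0465 + 0.0305] / 0.2300 = -0.0699 ⇒ -0.07
d₂ = d₁ − σ√T = -0.0699 − 0.2300 = -0.2999 ⇒ -0.30
Pr(exercise) under Q = N(d₂) = 0.3821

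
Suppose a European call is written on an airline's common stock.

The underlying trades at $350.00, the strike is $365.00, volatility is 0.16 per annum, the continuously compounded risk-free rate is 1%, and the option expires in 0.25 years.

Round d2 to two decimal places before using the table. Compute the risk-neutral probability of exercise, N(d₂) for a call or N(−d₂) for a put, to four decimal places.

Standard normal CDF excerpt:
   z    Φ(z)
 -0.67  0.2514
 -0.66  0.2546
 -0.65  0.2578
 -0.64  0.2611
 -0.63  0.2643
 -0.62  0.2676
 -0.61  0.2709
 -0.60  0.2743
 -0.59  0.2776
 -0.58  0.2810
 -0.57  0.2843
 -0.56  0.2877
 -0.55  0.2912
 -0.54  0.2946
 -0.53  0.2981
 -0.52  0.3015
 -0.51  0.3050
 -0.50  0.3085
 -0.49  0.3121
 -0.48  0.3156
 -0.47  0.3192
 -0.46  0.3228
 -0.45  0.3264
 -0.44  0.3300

T = 0.25;  σ√T = 0.0800
d₁ = [ln(350/365) + (0.01 + 0.16²/2)·0.25] / 0.0800 = [-0.0420 + 0.0057] / 0.0800 = -0.4533 ≈ -0.45
d₂ = d₁ − σ√T = -0.4533 − 0.0800 = -0.5333 ≈ -0.53
Risk-neutral Pr[S_T > K] = N(d₂) = N(-0.53) = 0.2981

0.2981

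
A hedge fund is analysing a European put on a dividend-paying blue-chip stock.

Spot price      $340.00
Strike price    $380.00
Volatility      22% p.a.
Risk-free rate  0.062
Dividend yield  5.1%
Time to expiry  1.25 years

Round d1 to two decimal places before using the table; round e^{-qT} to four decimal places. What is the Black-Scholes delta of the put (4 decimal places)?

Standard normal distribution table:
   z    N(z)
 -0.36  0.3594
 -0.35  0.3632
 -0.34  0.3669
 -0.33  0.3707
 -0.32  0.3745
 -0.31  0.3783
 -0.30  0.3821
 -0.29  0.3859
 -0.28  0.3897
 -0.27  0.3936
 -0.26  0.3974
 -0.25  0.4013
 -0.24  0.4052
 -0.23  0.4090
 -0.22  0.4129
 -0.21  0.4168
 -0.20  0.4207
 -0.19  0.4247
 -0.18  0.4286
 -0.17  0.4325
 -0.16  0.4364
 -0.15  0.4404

-0.5689

σ√T = 0.22 × 1.1180 = 0.2460
d₁ = [ln(340/380) + (0.062 − 0.051 + 0.22²/2)·1.25] / 0.2460 = [-0.1112 + 0.0440] / 0.2460 = -0.2733 ⇒ -0.27
N(d₁) = N(-0.27) = 0.3936
Δ_put = e^(−qT)·(N(d₁) − 1) = 0.9382·(0.3936 − 1) = -0.5689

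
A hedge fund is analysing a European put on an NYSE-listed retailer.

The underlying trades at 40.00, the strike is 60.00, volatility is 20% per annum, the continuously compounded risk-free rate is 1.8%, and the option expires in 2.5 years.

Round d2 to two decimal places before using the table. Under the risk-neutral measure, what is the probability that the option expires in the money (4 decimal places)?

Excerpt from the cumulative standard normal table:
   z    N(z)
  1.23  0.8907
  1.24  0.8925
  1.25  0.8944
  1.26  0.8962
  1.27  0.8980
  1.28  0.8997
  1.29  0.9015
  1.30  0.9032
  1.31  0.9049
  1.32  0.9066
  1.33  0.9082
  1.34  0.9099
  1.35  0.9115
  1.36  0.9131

0.9032

σ√T = 0.2·√2.5 = 0.3162
d₁ = [ln(40/60) + (0.018 + 0.2²/2)·2.5] / 0.3162 = [-0.4055 + 0.0950] / 0.3162 = -0.9818 ⇒ -0.98
d₂ = d₁ − σ√T = -0.9818 − 0.3162 = -1.2980 ⇒ -1.30
Pr(exercise) under Q = N(−d₂) = N(1.30) = 0.9032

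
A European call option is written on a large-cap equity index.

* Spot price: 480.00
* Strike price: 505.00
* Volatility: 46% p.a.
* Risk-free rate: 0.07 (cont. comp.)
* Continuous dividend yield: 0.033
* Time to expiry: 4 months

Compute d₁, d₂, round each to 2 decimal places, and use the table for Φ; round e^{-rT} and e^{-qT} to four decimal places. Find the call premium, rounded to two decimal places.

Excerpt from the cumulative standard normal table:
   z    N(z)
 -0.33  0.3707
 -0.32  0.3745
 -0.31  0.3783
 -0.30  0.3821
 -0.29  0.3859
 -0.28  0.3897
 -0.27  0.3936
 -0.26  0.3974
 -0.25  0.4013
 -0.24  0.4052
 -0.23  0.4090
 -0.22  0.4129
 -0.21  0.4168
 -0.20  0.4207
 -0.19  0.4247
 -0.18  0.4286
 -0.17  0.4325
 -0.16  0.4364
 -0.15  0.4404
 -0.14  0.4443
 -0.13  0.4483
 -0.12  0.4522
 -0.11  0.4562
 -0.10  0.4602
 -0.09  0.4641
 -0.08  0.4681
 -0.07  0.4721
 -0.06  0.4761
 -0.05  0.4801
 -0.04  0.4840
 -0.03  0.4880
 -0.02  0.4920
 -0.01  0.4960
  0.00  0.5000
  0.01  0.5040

43.23

σ√T = 0.46 × 0.5774 = 0.2656
ln(S/K) + (r − q + σ²/2)T = ln(480/505) + (0.07 − 0.033 + 0.46²/2)·0.3333 = -0.0508 + 0.0476 = -0.0032
d₁ = -0.0032 / 0.2656 = -0.0119 which rounds to -0.01
d₂ = d₁ − σ√T = -0.0119 − 0.2656 = -0.2775 which rounds to -0.28
e^(−qT) = e^(−0.033·0.3333) = 0.9891;  e^(−rT) = e^(−0.07·0.3333) = 0.9769
C = 480·0.9891·N(-0.01) − 505·0.9769·N(-0.28) = 480·0.9891·0.4960 − 505·0.9769·0.3897 = 235.4849 − 192.2525 = 43.2325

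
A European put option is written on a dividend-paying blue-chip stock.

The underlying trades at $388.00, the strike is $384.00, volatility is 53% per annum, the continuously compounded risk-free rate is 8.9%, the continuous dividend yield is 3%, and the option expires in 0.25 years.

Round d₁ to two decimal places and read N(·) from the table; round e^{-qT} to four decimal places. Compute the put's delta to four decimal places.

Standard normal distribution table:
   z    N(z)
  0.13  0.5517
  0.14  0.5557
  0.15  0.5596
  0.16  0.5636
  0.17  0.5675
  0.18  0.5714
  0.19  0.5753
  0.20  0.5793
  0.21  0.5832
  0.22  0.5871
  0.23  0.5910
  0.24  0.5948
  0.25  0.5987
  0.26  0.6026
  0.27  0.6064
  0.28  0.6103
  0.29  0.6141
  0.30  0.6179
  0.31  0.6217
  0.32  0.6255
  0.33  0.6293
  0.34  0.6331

σ√T = 0.53 × 0.5000 = 0.2650
d₁ = [ln(388/384) + (0.089 − 0.03 + 0.53²/2)·0.25] / 0.2650 = [0.0104 + 0.0499] / 0.2650 = 0.2273 ≈ 0.23
N(d₁) = N(0.23) = 0.5910
Δ_put = exp(−qT)·(N(d₁) − 1) = 0.9925·(0.5910 − 1) = -0.4059

-0.4059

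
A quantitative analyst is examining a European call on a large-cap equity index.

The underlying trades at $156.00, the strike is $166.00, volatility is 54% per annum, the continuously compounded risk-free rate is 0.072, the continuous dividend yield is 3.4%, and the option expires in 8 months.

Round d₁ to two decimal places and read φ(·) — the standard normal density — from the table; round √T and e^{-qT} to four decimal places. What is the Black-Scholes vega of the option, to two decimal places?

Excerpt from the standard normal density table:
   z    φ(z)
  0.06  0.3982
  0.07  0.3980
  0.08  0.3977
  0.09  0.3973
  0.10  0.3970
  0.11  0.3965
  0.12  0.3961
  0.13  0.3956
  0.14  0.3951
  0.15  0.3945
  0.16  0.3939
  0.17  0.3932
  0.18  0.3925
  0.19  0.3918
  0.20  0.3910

σ√T = 0.54·√0.6667 = 0.4409
ln(S/K) + (r − q + σ²/2)T = ln(156/166) + (0.072 − 0.034 + 0.54²/2)·0.6667 = -0.0621 + 0.1225 = 0.0604
d₁ = 0.0604 / 0.4409 = 0.1370 → 0.14
√T = √0.6667 = 0.8165
φ(d₁) = φ(0.14) = 0.3951
exp(−qT) = exp(−0.034·0.6667) = 0.9776
vega = S·exp(−qT)·φ(d₁)·√T = 156·0.9776·0.3951·0.8165 = 49.1982

49.20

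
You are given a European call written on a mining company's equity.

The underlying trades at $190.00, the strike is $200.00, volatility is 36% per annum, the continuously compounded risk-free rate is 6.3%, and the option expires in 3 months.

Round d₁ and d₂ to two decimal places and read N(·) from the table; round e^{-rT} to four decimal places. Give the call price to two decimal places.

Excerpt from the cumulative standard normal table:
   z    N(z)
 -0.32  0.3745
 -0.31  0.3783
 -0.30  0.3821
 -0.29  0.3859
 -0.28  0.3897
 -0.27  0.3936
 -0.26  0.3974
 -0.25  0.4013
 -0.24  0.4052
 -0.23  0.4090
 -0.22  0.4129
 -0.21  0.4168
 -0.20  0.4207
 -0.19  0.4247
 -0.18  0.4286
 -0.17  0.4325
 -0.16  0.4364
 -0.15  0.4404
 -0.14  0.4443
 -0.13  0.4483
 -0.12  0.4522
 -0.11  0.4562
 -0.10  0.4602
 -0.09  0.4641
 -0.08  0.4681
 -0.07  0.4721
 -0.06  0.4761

T = 0.25;  σ√T = 0.1800
d₁ = [ln(190/200) + (0.063 + ½·0.36²)·0.25] / (σ√T) = (-0.0513 + 0.0319) / 0.1800 = -0.1075 → -0.11
d₂ = -0.1075 − 0.1800 = -0.2875 → -0.29
exp(−rT) = exp(−0.063·0.25) = 0.9844
N(d₁) = N(-0.11) = 0.4562;  N(d₂) = N(-0.29) = 0.3859
C = 190·0.4562 − 200·0.9844·0.3859 = 86.6780 − 75.9760 = 10.7020

$10.70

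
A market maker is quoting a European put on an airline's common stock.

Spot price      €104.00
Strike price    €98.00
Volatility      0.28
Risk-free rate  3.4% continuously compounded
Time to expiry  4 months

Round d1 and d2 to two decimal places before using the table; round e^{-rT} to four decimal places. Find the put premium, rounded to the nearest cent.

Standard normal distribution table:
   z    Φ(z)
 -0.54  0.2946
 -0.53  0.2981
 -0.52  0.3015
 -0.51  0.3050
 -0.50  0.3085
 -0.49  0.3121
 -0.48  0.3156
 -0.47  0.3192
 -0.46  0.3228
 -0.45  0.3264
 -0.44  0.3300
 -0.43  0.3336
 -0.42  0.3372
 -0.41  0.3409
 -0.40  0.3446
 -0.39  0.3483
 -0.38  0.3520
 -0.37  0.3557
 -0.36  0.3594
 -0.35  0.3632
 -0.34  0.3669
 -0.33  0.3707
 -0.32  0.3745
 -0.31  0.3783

T = 0.3333;  σ√T = 0.1617
d₁ = [ln(104/98) + (0.034 + 0.28²/2)·0.3333] / 0.1617 = [0.0594 + 0.0244] / 0.1617 = 0.5185 which rounds to 0.52
d₂ = d₁ − σ√T = 0.5185 − 0.1617 = 0.3569 which rounds to 0.36
exp(−rT) = exp(−0.034·0.3333) = 0.9887
P = 98·0.9887·N(-0.36) − 104·N(-0.52) = 98·0.9887·0.3594 − 104·0.3015 = 34.8232 − 31.3560 = 3.4672

€3.47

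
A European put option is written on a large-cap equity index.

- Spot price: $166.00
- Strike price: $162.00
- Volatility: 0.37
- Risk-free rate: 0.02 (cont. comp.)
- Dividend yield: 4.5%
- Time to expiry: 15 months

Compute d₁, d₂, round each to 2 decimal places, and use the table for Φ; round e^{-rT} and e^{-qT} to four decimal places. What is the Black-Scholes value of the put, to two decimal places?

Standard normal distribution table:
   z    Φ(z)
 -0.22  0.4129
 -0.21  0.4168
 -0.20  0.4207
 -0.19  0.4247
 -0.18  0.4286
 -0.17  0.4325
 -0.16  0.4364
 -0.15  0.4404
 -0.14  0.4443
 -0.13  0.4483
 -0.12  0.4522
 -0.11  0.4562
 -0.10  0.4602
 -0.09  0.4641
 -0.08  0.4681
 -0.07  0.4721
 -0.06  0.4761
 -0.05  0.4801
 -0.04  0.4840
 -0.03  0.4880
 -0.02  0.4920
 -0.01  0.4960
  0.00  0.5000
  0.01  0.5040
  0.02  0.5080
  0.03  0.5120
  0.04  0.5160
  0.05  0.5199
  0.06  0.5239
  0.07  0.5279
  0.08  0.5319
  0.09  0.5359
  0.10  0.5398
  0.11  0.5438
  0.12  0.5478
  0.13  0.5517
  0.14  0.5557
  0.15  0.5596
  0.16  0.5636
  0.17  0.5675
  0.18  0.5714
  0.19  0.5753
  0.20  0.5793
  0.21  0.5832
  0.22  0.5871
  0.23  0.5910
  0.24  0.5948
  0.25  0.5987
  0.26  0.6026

σ√T = 0.37·√1.25 = 0.4137
d₁ = [ln(166/162) + (0.02 − 0.045 + ½·0.37²)·1.25] / (σ√T) = (0.0244 + 0.0543) / 0.4137 = 0.1903 which rounds to 0.19
d₂ = 0.1903 − 0.4137 = -0.2234 which rounds to -0.22
e^(−qT) = e^(−0.045·1.25) = 0.9453;  e^(−rT) = e^(−0.02·1.25) = 0.9753
N(−d₂) = N(0.22) = 0.5871;  N(−d₁) = N(-0.19) = 0.4247
P = 162·0.9753·0.5871 − 166·0.9453·0.4247 = 92.7610 − 66.6438 = 26.1171

$26.12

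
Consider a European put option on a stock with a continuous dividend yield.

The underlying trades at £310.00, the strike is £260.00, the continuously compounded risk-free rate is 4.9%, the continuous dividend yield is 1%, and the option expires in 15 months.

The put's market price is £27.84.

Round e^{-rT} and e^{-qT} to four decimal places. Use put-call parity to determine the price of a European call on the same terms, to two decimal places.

£89.44

e^(−qT) = e^(−0.01·1.25) = 0.9876;  e^(−rT) = e^(−0.049·1.25) = 0.9406
Put-call parity: C − P = S·e^(−qT) − K·e^(−rT) = 310·0.9876 − 260·0.9406 = 306.1560 − 244.5560 = 61.6000
C = P + (C − P) = 27.84 + (61.6000) = 89.4400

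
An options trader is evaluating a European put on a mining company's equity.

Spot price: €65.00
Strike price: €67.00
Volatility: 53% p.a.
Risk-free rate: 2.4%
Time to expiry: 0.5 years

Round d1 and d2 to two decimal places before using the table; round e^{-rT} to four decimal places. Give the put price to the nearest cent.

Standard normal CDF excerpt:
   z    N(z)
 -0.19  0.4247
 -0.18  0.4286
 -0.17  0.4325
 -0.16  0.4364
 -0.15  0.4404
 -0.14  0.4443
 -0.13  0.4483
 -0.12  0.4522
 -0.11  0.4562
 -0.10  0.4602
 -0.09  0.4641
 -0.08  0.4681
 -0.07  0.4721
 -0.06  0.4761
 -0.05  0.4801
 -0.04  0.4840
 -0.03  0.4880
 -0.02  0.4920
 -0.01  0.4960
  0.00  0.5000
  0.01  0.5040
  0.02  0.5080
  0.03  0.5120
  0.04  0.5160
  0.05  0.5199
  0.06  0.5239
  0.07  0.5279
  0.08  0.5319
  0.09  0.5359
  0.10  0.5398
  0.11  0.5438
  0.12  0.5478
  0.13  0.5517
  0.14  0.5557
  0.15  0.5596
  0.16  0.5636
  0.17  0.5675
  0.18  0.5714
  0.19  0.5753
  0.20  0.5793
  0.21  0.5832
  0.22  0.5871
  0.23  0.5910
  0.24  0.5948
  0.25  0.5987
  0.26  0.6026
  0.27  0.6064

σ√T = 0.53·√0.5 = 0.3748
ln(S/K) + (r + σ²/2)T = ln(65/67) + (0.024 + 0.53²/2)·0.5 = -0.0303 + 0.0822 = 0.0519
d₁ = 0.0519 / 0.3748 = 0.1385 ⇒ 0.14
d₂ = d₁ − σ√T = 0.1385 − 0.3748 = -0.2362 ⇒ -0.24
exp(−rT) = exp(−0.024·0.5) = 0.9881
P = 67·0.9881·N(0.24) − 65·N(-0.14) = 67·0.9881·0.5948 − 65·0.4443 = 39.3774 − 28.8795 = 10.4979

€10.50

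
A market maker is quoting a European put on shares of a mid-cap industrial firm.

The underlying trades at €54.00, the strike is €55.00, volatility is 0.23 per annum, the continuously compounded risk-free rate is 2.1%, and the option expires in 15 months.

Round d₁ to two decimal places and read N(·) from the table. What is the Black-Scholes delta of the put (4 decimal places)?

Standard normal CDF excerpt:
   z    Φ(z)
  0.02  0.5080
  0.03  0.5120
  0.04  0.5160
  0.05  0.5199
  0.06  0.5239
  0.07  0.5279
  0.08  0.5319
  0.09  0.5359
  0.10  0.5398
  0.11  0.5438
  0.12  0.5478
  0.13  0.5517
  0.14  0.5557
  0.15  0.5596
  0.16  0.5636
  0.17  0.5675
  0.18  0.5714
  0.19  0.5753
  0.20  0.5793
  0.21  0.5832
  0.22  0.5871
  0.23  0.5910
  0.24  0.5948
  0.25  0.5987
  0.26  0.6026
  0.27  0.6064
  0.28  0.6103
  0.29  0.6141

T = 1.25;  σ√T = 0.2571
d₁ = [ln(54/55) + (0.021 + ½·0.23²)·1.25] / (σ√T) = (-0.0183 + 0.0593) / 0.2571 = 0.1593 → 0.16
N(d₁) = N(0.16) = 0.5636
Δ_put = N(d₁) − 1 = 0.5636 − 1 = -0.4364

-0.4364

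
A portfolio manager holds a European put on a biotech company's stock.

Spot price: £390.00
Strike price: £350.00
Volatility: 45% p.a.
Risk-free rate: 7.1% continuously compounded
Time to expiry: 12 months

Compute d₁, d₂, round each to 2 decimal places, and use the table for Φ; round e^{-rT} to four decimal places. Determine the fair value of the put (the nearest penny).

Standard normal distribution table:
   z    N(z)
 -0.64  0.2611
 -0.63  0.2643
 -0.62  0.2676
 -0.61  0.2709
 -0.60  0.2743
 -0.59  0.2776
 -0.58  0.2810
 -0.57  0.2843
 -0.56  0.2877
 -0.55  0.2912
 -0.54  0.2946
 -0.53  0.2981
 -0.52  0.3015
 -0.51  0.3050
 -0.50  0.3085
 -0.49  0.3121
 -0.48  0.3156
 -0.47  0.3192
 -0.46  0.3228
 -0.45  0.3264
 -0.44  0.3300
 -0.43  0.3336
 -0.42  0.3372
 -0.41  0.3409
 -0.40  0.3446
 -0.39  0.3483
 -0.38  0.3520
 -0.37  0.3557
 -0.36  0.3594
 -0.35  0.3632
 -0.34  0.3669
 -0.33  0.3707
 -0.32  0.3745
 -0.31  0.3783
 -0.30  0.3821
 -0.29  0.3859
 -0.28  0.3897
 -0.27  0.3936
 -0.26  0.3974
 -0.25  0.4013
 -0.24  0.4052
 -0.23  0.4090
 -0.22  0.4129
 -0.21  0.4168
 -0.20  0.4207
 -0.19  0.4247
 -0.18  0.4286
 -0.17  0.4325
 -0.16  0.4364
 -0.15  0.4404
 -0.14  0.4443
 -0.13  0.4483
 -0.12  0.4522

σ√T = 0.45·√1 = 0.4500
d₁ = [ln(390/350) + (0.071 + ½·0.45²)·1] / (σ√T) = (0.1082 + 0.1723) / 0.4500 = 0.6233 ⇒ 0.62
d₂ = 0.6233 − 0.4500 = 0.1733 ⇒ 0.17
exp(−rT) = exp(−0.071·1) = 0.9315
N(−d₂) = N(-0.17) = 0.4325;  N(−d₁) = N(-0.62) = 0.2676
P = 350·0.9315·0.4325 − 390·0.2676 = 141.0058 − 104.3640 = 36.6418

£36.64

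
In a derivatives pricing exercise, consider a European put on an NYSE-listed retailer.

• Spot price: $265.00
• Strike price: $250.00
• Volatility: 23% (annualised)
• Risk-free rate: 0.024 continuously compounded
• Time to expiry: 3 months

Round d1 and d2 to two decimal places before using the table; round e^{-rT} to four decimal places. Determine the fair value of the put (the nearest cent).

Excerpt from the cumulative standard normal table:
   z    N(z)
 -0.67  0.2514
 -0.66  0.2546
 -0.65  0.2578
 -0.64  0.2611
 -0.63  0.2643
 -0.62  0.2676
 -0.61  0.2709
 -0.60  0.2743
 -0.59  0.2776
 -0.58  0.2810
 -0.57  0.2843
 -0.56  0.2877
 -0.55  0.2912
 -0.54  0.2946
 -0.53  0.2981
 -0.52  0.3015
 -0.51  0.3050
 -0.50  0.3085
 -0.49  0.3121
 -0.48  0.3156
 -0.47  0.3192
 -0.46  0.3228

σ√T = 0.23 × 0.5000 = 0.1150
ln(S/K) + (r + σ²/2)T = ln(265/250) + (0.024 + 0.23²/2)·0.25 = 0.0583 + 0.0126 = 0.0709
d₁ = 0.0709 / 0.1150 = 0.6164 ≈ 0.62
d₂ = d₁ − σ√T = 0.6164 − 0.1150 = 0.5014 ≈ 0.50
e^(−rT) = e^(−0.024·0.25) = 0.9940
N(−d₂) = N(-0.50) = 0.3085;  N(−d₁) = N(-0.62) = 0.2676
P = 250·0.9940·0.3085 − 265·0.2676 = 76.6623 − 70.9140 = 5.7482

$5.75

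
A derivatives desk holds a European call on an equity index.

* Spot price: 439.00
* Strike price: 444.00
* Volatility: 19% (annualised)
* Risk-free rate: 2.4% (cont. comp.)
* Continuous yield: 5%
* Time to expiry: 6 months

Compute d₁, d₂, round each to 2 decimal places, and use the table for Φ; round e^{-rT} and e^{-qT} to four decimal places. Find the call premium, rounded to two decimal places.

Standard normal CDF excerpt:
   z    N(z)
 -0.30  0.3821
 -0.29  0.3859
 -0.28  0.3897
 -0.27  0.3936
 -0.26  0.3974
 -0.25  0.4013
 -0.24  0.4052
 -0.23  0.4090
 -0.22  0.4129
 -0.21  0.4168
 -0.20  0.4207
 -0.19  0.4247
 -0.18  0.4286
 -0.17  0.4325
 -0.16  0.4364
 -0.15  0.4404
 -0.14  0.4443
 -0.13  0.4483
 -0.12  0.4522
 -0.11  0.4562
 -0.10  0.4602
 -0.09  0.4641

σ√T = 0.19·√0.5 = 0.1344
ln(S/K) + (r − q + σ²/2)T = ln(439/444) + (0.024 − 0.05 + 0.19²/2)·0.5 = -0.0113 − 0.0040 = -0.0153
d₁ = -0.0153 / 0.1344 = -0.1139 which rounds to -0.11
d₂ = d₁ − σ√T = -0.1139 − 0.1344 = -0.2482 which rounds to -0.25
exp(−qT) = exp(−0.05·0.5) = 0.9753;  exp(−rT) = exp(−0.024·0.5) = 0.9881
N(d₁) = N(-0.11) = 0.4562;  N(d₂) = N(-0.25) = 0.4013
C = 439·0.9753·0.4562 − 444·0.9881·0.4013 = 195.3251 − 176.0569 = 19.2682

19.27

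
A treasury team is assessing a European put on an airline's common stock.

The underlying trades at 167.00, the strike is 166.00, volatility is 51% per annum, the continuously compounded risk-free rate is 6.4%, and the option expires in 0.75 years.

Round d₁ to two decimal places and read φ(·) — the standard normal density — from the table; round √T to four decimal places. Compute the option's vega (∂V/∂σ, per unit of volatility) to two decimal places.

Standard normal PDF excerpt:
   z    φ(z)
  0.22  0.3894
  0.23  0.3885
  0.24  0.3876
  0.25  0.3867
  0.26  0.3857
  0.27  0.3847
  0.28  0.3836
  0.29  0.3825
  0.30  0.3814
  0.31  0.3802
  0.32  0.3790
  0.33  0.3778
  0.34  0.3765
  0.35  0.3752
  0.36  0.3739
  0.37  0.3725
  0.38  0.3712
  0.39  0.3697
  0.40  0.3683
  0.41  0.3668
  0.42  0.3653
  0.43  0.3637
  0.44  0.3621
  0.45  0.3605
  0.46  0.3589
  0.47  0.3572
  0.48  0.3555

54.45

σ√T = 0.51·√0.75 = 0.4417
d₁ = [ln(167/166) + (0.064 + ½·0.51²)·0.75] / (σ√T) = (0.0060 + 0.1455) / 0.4417 = 0.3431 ⇒ 0.34
√T = √0.75 = 0.8660
φ(d₁) = φ(0.34) = 0.3765
vega = S·φ(d₁)·√T = 167·0.3765·0.8660 = 54.4502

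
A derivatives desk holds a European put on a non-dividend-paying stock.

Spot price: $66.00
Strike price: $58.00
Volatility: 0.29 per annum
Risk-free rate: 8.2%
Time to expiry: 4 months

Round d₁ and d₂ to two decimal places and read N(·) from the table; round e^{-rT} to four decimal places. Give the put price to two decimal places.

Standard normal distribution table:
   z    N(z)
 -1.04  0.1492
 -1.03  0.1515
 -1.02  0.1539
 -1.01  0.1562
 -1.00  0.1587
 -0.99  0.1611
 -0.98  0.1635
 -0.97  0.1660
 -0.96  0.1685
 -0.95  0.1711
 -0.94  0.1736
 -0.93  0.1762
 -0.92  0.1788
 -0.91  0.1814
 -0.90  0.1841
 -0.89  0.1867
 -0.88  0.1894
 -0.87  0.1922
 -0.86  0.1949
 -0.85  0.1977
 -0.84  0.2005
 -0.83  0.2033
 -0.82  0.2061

T = 0.3333;  σ√T = 0.1674
d₁ = [ln(66/58) + (0.082 + 0.29²/2)·0.3333] / 0.1674 = [0.1292 + 0.0413] / 0.1674 = 1.0187 which rounds to 1.02
d₂ = d₁ − σ√T = 1.0187 − 0.1674 = 0.8513 which rounds to 0.85
exp(−rT) = exp(−0.082·0.3333) = 0.9730
N(−d₂) = N(-0.85) = 0.1977;  N(−d₁) = N(-1.02) = 0.1539
P = 58·0.9730·0.1977 − 66·0.1539 = 11.1570 − 10.1574 = 0.9996

$1.00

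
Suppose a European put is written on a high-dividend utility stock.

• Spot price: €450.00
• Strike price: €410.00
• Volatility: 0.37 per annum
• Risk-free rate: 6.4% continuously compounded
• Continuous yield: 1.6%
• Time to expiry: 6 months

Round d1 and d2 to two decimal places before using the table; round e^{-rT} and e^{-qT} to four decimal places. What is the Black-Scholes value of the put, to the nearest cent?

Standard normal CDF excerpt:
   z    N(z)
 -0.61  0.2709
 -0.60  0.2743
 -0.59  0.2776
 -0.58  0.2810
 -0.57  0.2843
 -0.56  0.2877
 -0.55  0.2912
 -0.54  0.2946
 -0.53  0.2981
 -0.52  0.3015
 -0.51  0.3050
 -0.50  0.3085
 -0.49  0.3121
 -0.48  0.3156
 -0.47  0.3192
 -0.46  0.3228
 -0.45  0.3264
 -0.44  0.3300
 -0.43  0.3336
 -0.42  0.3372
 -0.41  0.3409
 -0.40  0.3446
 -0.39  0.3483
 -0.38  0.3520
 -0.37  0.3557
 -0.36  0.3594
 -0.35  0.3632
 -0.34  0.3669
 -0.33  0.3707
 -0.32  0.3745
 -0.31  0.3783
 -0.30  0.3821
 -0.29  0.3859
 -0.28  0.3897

σ√T = 0.37·√0.5 = 0.2616
d₁ = [ln(450/410) + (0.064 − 0.016 + 0.37²/2)·0.5] / 0.2616 = [0.0931 + 0.0582] / 0.2616 = 0.5784 → 0.58
d₂ = d₁ − σ√T = 0.5784 − 0.2616 = 0.3167 → 0.32
exp(−qT) = exp(−0.016·0.5) = 0.9920;  exp(−rT) = exp(−0.064·0.5) = 0.9685
N(−d₂) = N(-0.32) = 0.3745;  N(−d₁) = N(-0.58) = 0.2810
P = 410·0.9685·0.3745 − 450·0.9920·0.2810 = 148.7083 − 125.4384 = 23.2699

€23.27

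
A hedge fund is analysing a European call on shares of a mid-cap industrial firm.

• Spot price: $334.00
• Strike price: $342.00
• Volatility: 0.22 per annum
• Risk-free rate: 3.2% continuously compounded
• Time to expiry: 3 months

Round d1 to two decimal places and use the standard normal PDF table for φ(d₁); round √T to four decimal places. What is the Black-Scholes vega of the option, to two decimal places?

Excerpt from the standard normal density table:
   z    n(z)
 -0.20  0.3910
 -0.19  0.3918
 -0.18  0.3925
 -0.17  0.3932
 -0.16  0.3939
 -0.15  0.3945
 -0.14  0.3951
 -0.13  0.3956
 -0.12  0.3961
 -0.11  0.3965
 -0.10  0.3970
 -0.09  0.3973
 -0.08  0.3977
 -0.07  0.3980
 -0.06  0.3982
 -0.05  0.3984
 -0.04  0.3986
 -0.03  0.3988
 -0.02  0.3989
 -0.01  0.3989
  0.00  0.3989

σ√T = 0.22·√0.25 = 0.1100
d₁ = [ln(334/342) + (0.032 + 0.22²/2)·0.25] / 0.1100 = [-0.0237 + 0.0140] / 0.1100 = -0.0875 which rounds to -0.09
√T = √0.25 = 0.5000
φ(d₁) = φ(-0.09) = 0.3973
vega = S·φ(d₁)·√T = 334·0.3973·0.5000 = 66.3491

66.35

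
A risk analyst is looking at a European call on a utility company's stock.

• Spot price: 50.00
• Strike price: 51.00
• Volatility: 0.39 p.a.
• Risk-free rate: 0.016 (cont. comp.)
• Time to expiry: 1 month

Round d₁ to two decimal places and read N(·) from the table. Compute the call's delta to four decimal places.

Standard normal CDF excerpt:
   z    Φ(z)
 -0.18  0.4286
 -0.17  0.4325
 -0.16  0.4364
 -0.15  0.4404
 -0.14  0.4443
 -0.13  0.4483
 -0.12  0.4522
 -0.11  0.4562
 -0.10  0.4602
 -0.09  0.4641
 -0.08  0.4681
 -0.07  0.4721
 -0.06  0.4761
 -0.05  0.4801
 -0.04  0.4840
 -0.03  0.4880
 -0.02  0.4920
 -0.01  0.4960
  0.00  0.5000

σ√T = 0.39 × 0.2887 = 0.1126
ln(S/K) + (r + σ²/2)T = ln(50/51) + (0.016 + 0.39²/2)·0.08333 = -0.0198 + 0.0077 = -0.0121
d₁ = -0.0121 / 0.1126 = -0.1078 → -0.11
N(d₁) = N(-0.11) = 0.4562
Δ_call = N(d₁) = 0.4562

0.4562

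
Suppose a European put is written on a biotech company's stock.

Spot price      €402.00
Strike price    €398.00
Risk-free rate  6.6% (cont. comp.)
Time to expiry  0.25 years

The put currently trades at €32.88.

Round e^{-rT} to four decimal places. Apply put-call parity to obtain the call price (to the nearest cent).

€43.41

exp(−rT) = exp(−0.066·0.25) = 0.9836
Put-call parity: C − P = S − K·e^(−rT) = 402 − 398·0.9836 = 402 − 391.4728 = 10.5272
C = P + (C − P) = 32.88 + (10.5272) = 43.4072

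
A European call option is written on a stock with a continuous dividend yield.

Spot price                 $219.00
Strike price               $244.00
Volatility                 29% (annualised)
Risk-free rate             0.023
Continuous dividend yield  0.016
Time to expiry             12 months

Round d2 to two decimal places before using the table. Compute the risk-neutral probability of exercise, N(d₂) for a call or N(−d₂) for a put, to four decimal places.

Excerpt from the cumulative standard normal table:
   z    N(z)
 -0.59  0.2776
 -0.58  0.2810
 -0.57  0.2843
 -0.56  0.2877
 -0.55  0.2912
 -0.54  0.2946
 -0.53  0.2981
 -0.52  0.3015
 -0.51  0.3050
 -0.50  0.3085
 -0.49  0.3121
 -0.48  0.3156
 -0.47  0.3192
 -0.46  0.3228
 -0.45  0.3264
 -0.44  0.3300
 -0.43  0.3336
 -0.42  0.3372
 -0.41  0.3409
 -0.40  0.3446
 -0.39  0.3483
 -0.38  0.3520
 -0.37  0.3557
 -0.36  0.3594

0.3121

σ√T = 0.29·√1 = 0.2900
d₁ = [ln(219/244) + (0.023 − 0.016 + 0.29²/2)·1] / 0.2900 = [-0.1081 + 0.0490] / 0.2900 = -0.2036 ⇒ -0.20
d₂ = d₁ − σ√T = -0.2036 − 0.2900 = -0.4936 ⇒ -0.49
Pr(exercise) under Q = N(d₂) = 0.3121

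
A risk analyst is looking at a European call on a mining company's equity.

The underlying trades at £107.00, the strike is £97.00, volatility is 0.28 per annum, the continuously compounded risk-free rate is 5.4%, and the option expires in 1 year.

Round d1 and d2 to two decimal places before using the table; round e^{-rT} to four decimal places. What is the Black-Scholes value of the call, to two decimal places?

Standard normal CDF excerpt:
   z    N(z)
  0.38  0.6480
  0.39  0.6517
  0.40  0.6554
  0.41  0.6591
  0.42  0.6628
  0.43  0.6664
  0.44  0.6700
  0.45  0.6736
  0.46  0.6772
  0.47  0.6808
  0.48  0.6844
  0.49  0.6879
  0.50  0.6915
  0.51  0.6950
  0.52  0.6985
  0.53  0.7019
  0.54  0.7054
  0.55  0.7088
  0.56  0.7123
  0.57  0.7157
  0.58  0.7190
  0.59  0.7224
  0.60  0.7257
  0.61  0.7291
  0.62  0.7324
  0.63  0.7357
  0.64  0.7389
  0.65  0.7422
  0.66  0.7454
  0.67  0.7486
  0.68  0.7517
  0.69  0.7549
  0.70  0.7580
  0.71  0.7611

£20.20

T = 1;  σ√T = 0.2800
d₁ = [ln(107/97) + (0.054 + 0.28²/2)·1] / 0.2800 = [0.0981 + 0.0932] / 0.2800 = 0.6833 ≈ 0.68
d₂ = d₁ − σ√T = 0.6833 − 0.2800 = 0.4033 ≈ 0.40
exp(−rT) = exp(−0.054·1) = 0.9474
N(d₁) = N(0.68) = 0.7517;  N(d₂) = N(0.40) = 0.6554
C = 107·0.7517 − 97·0.9474·0.6554 = 80.4319 − 60.2298 = 20.2021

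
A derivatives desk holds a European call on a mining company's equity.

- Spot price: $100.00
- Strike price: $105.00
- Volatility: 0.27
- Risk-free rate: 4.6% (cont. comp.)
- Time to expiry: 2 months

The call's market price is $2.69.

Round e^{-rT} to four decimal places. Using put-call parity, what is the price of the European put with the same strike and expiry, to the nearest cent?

exp(−rT) = exp(−0.046·0.1667) = 0.9924
Put-call parity: C − P = S − K·e^(−rT) = 100 − 105·0.9924 = 100 − 104.2020 = -4.2020
P = C − (C − P) = 2.69 − (-4.2020) = 6.8920

$6.89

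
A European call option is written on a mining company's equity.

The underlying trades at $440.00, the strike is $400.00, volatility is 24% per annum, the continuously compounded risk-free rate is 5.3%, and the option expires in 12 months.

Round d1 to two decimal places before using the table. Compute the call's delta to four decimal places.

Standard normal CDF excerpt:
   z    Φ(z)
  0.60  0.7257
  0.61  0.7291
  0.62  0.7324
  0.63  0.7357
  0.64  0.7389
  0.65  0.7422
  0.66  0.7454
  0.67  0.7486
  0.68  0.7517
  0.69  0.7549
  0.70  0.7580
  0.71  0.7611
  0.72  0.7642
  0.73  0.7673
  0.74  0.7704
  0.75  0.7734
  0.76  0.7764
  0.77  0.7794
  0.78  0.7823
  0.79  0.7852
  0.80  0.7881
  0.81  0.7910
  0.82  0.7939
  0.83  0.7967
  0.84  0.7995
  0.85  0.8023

0.7704

σ√T = 0.24·√1 = 0.2400
d₁ = [ln(440/400) + (0.053 + 0.24²/2)·1] / 0.2400 = [0.0953 + 0.0818] / 0.2400 = 0.7380 → 0.74
N(d₁) = N(0.74) = 0.7704
Δ_call = N(d₁) = 0.7704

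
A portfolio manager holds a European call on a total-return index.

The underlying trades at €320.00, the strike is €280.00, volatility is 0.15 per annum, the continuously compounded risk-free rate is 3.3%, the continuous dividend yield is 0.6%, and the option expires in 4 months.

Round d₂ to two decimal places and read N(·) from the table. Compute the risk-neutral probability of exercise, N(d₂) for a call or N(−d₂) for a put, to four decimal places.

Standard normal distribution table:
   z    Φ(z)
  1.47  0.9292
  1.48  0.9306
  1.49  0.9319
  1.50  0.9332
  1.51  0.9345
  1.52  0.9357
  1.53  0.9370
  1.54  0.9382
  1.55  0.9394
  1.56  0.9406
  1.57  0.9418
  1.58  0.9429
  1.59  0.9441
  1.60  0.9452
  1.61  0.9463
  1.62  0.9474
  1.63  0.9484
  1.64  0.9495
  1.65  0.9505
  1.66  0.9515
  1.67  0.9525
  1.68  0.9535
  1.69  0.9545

0.9452

σ√T = 0.15·√0.3333 = 0.0866
d₁ = [ln(320/280) + (0.033 − 0.006 + 0.15²/2)·0.3333] / 0.0866 = [0.1335 + 0.0128] / 0.0866 = 1.6891 ⇒ 1.69
d₂ = d₁ − σ√T = 1.6891 − 0.0866 = 1.6025 ⇒ 1.60
Pr(exercise) under Q = N(d₂) = 0.9452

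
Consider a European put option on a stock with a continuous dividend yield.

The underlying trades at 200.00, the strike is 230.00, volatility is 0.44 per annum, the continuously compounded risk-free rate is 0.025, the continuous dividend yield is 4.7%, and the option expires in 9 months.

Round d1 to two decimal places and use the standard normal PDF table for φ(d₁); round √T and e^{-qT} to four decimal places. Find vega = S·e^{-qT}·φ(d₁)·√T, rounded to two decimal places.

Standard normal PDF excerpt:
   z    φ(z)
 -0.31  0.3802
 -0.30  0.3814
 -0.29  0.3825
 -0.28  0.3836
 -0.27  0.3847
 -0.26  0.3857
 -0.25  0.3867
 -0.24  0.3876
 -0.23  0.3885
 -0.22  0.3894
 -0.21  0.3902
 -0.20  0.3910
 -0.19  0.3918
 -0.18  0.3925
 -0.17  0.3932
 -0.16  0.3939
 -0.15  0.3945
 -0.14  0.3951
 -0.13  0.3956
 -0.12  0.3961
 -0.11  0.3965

T = 0.75;  σ√T = 0.3811
d₁ = [ln(200/230) + (0.025 − 0.047 + 0.44²/2)·0.75] / 0.3811 = [-0.1398 + 0.0561] / 0.3811 = -0.2196 ≈ -0.22
√T = √0.75 = 0.8660
φ(d₁) = φ(-0.22) = 0.3894
exp(−qT) = exp(−0.047·0.75) = 0.9654
vega = S·exp(−qT)·φ(d₁)·√T = 200·0.9654·0.3894·0.8660 = 65.1105

65.11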